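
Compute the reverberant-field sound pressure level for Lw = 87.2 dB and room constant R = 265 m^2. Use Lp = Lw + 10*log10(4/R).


4/R = 4/265 = 0.0150943
Lp = 87.2 + 10*log10(0.0150943) = 68.988 dB


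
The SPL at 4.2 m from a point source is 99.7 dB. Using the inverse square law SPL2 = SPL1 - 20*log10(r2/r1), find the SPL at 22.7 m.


r2/r1 = 22.7/4.2 = 5.40476
Correction = 20*log10(5.40476) = 14.6555 dB
SPL2 = 99.7 - 14.6555 = 85.044 dB


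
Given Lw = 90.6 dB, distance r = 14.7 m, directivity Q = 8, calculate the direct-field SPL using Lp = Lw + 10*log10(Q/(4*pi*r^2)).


4*pi*r^2 = 4*pi*14.7^2 = 2715.47 m^2
Q / (4*pi*r^2) = 8 / 2715.47 = 0.00294608
Lp = 90.6 + 10*log10(0.00294608) = 65.292 dB


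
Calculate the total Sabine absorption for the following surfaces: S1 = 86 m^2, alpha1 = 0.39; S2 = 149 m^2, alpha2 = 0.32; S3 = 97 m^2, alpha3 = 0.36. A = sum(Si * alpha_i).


86 * 0.39 = 33.54
149 * 0.32 = 47.68
97 * 0.36 = 34.92
A_total = 33.54 + 47.68 + 34.92 = 116.14 m^2


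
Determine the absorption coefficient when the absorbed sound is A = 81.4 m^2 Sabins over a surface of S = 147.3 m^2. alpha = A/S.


Absorption coefficient = absorbed power / incident power
alpha = A / S = 81.4 / 147.3 = 0.55261


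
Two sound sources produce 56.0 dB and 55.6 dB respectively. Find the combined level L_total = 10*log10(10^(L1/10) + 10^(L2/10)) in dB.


10^(56.0/10) = 398107
10^(55.6/10) = 363078
Sum = 398107 + 363078 = 761185
L_total = 10*log10(761185) = 58.815 dB


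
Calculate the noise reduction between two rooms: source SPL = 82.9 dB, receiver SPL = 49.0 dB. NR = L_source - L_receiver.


NR = L_source - L_receiver (difference between source and receiving room levels)
NR = 82.9 - 49.0 = 33.9 dB


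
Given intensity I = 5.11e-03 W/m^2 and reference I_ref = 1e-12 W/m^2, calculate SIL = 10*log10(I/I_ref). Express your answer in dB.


I / I_ref = 5.11e-03 / 1e-12 = 5.11e+09
SIL = 10 * log10(5.11e+09) = 97.084 dB


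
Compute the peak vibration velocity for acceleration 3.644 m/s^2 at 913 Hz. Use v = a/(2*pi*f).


omega = 2*pi*f = 2*pi*913 = 5736.55 rad/s
v = a / omega = 3.644 / 5736.55 = 0.00063523 m/s


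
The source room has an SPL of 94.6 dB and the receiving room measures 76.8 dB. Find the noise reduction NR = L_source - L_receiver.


NR = L_source - L_receiver (difference between source and receiving room levels)
NR = 94.6 - 76.8 = 17.8 dB


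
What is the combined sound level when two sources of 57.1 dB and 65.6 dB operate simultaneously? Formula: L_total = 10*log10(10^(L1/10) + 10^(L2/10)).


10^(57.1/10) = 512861
10^(65.6/10) = 3.63078e+06
Sum = 512861 + 3.63078e+06 = 4.14364e+06
L_total = 10*log10(4.14364e+06) = 66.174 dB


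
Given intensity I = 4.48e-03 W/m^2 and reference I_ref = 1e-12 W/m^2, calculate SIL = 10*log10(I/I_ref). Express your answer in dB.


I / I_ref = 4.48e-03 / 1e-12 = 4.48e+09
SIL = 10 * log10(4.48e+09) = 96.513 dB


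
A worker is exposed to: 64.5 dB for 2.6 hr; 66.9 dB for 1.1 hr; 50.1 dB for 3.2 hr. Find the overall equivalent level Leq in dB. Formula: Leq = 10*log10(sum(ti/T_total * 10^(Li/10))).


T_total = 2.6 + 1.1 + 3.2 = 6.9 hr
(2.6/6.9) * 10^(64.5/10) = 1.062e+06
(1.1/6.9) * 10^(66.9/10) = 780807
(3.2/6.9) * 10^(50.1/10) = 47457.1
Sum = 1.062e+06 + 780807 + 47457.1 = 1.89026e+06
Leq = 10*log10(1.89026e+06) = 62.765 dB


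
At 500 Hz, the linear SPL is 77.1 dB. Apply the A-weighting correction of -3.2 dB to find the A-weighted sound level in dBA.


A-weighting table: 500 Hz -> -3.2 dB correction
SPL_A = SPL + correction = 77.1 + (-3.2) = 73.9 dBA


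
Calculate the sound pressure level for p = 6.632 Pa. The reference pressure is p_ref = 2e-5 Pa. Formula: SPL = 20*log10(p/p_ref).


p / p_ref = 6.632 / 2e-5 = 331600
SPL = 20 * log10(331600) = 110.41 dB


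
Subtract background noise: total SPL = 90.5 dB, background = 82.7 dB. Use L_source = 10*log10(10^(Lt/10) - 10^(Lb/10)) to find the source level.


10^(90.5/10) = 1.12202e+09
10^(82.7/10) = 1.86209e+08
Difference = 1.12202e+09 - 1.86209e+08 = 9.35811e+08
L_source = 10*log10(9.35811e+08) = 89.712 dB


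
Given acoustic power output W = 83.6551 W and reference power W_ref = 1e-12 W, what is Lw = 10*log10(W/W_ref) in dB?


W / W_ref = 83.6551 / 1e-12 = 8.36551e+13
Lw = 10 * log10(8.36551e+13) = 139.22 dB


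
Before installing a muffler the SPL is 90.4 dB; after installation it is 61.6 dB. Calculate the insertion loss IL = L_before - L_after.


Insertion loss = SPL without muffler - SPL with muffler
IL = 90.4 - 61.6 = 28.8 dB


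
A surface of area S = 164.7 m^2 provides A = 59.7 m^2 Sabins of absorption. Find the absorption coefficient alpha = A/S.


Absorption coefficient = absorbed power / incident power
alpha = A / S = 59.7 / 164.7 = 0.36248


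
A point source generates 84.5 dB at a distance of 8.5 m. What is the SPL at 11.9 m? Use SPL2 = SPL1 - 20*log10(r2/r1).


r2/r1 = 11.9/8.5 = 1.4
Correction = 20*log10(1.4) = 2.92256 dB
SPL2 = 84.5 - 2.92256 = 81.577 dB


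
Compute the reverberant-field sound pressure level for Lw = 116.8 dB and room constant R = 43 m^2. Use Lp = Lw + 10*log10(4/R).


4/R = 4/43 = 0.0930233
Lp = 116.8 + 10*log10(0.0930233) = 106.49 dB


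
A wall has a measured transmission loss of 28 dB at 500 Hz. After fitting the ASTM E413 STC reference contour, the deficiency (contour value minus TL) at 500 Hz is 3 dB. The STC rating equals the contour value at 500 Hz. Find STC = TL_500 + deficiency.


By ASTM E413, STC = value of the fitted reference contour at 500 Hz.
Contour value at 500 Hz = TL_500 + deficiency = 28 + 3 = 31
STC = 31


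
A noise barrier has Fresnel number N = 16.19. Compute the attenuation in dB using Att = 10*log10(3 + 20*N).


3 + 20*N = 3 + 20*16.19 = 326.8
Att = 10*log10(326.8) = 25.143 dB


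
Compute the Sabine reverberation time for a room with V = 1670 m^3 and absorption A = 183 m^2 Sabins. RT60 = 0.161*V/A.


RT60 = 0.161 * 1670 / 183 = 1.4692 s


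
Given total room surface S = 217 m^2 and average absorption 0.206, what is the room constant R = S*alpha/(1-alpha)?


R = 217 * 0.206 / (1 - 0.206) = 56.3 m^2


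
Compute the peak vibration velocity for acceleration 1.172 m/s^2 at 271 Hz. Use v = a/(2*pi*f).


omega = 2*pi*f = 2*pi*271 = 1702.74 rad/s
v = a / omega = 1.172 / 1702.74 = 0.0006883 m/s


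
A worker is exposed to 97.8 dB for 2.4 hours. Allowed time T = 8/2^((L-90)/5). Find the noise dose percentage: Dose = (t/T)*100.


T_allowed = 8 / 2^((97.8 - 90)/5) = 2.71321 hr
Dose = 2.4 / 2.71321 * 100 = 88.456 %


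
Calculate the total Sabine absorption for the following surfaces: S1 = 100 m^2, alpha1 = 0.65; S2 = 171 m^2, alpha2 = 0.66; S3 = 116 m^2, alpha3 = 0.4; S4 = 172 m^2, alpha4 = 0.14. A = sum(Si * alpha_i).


100 * 0.65 = 65
171 * 0.66 = 112.86
116 * 0.4 = 46.4
172 * 0.14 = 24.08
A_total = 65 + 112.86 + 46.4 + 24.08 = 248.34 m^2


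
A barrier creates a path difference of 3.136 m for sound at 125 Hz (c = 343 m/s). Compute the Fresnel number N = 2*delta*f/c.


N = 2*delta*f/c = 2*delta/lambda, where lambda = c/f
lambda = 343 / 125 = 2.744 m
N = 2 * 3.136 / 2.744 = 2.2857


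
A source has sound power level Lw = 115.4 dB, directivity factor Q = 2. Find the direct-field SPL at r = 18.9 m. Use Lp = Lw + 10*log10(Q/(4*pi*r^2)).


4*pi*r^2 = 4*pi*18.9^2 = 4488.83 m^2
Q / (4*pi*r^2) = 2 / 4488.83 = 0.00044555
Lp = 115.4 + 10*log10(0.00044555) = 81.889 dB


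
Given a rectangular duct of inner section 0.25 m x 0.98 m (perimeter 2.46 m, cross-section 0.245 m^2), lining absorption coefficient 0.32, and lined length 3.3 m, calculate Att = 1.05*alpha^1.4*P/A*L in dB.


alpha^1.4 = 0.32^1.4 = 0.202866
Attenuation rate = 1.05 * alpha^1.4 * P / A
= 1.05 * 0.202866 * 2.46 / 0.245 = 2.13879 dB/m
Total Att = 2.13879 * 3.3 = 7.058 dB


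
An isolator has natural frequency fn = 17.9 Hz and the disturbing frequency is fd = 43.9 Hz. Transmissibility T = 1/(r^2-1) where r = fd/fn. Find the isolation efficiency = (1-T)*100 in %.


r = 43.9 / 17.9 = 2.45251
r^2 - 1 = 2.45251^2 - 1 = 5.01481
T = 1/5.01481 = 0.199409
Efficiency = (1 - 0.199409)*100 = 80.059 %


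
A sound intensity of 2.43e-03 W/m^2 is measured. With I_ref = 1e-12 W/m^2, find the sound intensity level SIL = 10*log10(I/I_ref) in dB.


I / I_ref = 2.43e-03 / 1e-12 = 2.43e+09
SIL = 10 * log10(2.43e+09) = 93.856 dB


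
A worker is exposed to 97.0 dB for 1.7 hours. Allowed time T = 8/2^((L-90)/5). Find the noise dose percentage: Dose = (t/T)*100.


T_allowed = 8 / 2^((97.0 - 90)/5) = 3.03143 hr
Dose = 1.7 / 3.03143 * 100 = 56.079 %


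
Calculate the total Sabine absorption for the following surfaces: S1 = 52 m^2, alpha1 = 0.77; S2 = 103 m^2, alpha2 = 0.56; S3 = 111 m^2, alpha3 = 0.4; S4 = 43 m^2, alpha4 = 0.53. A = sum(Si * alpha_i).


52 * 0.77 = 40.04
103 * 0.56 = 57.68
111 * 0.4 = 44.4
43 * 0.53 = 22.79
A_total = 40.04 + 57.68 + 44.4 + 22.79 = 164.91 m^2


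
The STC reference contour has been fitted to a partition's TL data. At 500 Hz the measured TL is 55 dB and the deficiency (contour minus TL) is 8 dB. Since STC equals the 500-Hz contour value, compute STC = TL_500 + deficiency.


By ASTM E413, STC = value of the fitted reference contour at 500 Hz.
Contour value at 500 Hz = TL_500 + deficiency = 55 + 8 = 63
STC = 63


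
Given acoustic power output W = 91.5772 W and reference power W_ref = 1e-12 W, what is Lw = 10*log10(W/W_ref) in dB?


W / W_ref = 91.5772 / 1e-12 = 9.15772e+13
Lw = 10 * log10(9.15772e+13) = 139.62 dB


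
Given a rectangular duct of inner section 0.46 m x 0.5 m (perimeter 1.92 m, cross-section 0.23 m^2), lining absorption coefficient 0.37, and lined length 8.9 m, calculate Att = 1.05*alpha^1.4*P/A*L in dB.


alpha^1.4 = 0.37^1.4 = 0.248589
Attenuation rate = 1.05 * alpha^1.4 * P / A
= 1.05 * 0.248589 * 1.92 / 0.23 = 2.17894 dB/m
Total Att = 2.17894 * 8.9 = 19.393 dB


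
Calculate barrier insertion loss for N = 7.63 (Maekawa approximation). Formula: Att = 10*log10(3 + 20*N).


3 + 20*N = 3 + 20*7.63 = 155.6
Att = 10*log10(155.6) = 21.92 dB


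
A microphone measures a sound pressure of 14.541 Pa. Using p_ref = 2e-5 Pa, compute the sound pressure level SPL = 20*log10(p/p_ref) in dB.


p / p_ref = 14.541 / 2e-5 = 727050
SPL = 20 * log10(727050) = 117.23 dB


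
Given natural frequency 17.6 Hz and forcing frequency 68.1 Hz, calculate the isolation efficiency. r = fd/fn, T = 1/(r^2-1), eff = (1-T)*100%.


r = 68.1 / 17.6 = 3.86932
r^2 - 1 = 3.86932^2 - 1 = 13.9716
T = 1/13.9716 = 0.0715738
Efficiency = (1 - 0.0715738)*100 = 92.843 %


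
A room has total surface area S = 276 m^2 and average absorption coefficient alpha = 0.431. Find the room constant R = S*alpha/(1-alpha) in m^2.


R = 276 * 0.431 / (1 - 0.431) = 209.06 m^2


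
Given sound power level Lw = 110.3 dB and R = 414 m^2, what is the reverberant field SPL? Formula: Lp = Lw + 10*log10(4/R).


4/R = 4/414 = 0.00966184
Lp = 110.3 + 10*log10(0.00966184) = 90.151 dB


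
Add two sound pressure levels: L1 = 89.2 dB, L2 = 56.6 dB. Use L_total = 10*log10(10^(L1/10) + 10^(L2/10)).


10^(89.2/10) = 8.31764e+08
10^(56.6/10) = 457088
Sum = 8.31764e+08 + 457088 = 8.32221e+08
L_total = 10*log10(8.32221e+08) = 89.202 dB


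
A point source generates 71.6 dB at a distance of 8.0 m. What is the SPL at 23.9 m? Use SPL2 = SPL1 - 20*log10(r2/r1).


r2/r1 = 23.9/8.0 = 2.9875
Correction = 20*log10(2.9875) = 9.50616 dB
SPL2 = 71.6 - 9.50616 = 62.094 dB


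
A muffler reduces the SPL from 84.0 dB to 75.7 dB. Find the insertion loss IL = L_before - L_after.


Insertion loss = SPL without muffler - SPL with muffler
IL = 84.0 - 75.7 = 8.3 dB


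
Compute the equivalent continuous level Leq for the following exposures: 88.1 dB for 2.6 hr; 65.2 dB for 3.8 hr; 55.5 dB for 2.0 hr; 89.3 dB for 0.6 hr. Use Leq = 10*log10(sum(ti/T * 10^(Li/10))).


T_total = 2.6 + 3.8 + 2.0 + 0.6 = 9.0 hr
(2.6/9.0) * 10^(88.1/10) = 1.86522e+08
(3.8/9.0) * 10^(65.2/10) = 1.39811e+06
(2.0/9.0) * 10^(55.5/10) = 78847.4
(0.6/9.0) * 10^(89.3/10) = 5.67425e+07
Sum = 1.86522e+08 + 1.39811e+06 + 78847.4 + 5.67425e+07 = 2.44741e+08
Leq = 10*log10(2.44741e+08) = 83.887 dB


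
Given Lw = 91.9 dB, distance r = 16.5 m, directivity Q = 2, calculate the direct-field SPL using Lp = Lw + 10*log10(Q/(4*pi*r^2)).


4*pi*r^2 = 4*pi*16.5^2 = 3421.19 m^2
Q / (4*pi*r^2) = 2 / 3421.19 = 0.000584592
Lp = 91.9 + 10*log10(0.000584592) = 59.569 dB


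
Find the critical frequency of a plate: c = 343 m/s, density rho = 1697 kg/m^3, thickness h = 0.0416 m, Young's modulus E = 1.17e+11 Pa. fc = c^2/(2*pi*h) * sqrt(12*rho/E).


12*rho/E = 12*1697/1.17e+11 = 1.74051e-07
sqrt(12*rho/E) = sqrt(1.74051e-07) = 0.000417194
c^2/(2*pi*h) = 343^2/(2*pi*0.0416) = 450106
fc = 450106 * 0.000417194 = 187.78 Hz


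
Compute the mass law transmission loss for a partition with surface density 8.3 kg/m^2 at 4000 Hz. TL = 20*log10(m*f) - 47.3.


m * f = 8.3 * 4000 = 33200
20*log10(33200) = 90.4228 dB
TL = 90.4228 - 47.3 = 43.123 dB


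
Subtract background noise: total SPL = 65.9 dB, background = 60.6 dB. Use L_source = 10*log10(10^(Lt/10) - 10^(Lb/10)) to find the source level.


10^(65.9/10) = 3.89045e+06
10^(60.6/10) = 1.14815e+06
Difference = 3.89045e+06 - 1.14815e+06 = 2.7423e+06
L_source = 10*log10(2.7423e+06) = 64.381 dB


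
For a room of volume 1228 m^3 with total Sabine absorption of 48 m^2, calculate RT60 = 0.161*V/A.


RT60 = 0.161 * 1228 / 48 = 4.1189 s


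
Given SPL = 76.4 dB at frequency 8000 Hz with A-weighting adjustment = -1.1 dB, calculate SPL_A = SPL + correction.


A-weighting table: 8000 Hz -> -1.1 dB correction
SPL_A = SPL + correction = 76.4 + (-1.1) = 75.3 dBA


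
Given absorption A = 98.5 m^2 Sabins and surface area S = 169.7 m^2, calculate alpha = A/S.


Absorption coefficient = absorbed power / incident power
alpha = A / S = 98.5 / 169.7 = 0.58044


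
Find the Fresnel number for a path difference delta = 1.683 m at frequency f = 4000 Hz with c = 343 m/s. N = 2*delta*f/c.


N = 2*delta*f/c = 2*delta/lambda, where lambda = c/f
lambda = 343 / 4000 = 0.08575 m
N = 2 * 1.683 / 0.08575 = 39.254


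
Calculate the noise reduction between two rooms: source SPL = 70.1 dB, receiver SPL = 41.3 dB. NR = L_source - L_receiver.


NR = L_source - L_receiver (difference between source and receiving room levels)
NR = 70.1 - 41.3 = 28.8 dB


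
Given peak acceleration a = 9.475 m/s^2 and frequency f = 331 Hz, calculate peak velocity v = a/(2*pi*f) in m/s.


omega = 2*pi*f = 2*pi*331 = 2079.73 rad/s
v = a / omega = 9.475 / 2079.73 = 0.0045559 m/s


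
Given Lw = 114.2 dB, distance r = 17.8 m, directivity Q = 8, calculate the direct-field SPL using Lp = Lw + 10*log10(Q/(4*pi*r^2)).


4*pi*r^2 = 4*pi*17.8^2 = 3981.53 m^2
Q / (4*pi*r^2) = 8 / 3981.53 = 0.00200928
Lp = 114.2 + 10*log10(0.00200928) = 87.23 dB


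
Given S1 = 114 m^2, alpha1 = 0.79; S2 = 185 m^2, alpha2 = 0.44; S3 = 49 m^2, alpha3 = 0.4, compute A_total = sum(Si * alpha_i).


114 * 0.79 = 90.06
185 * 0.44 = 81.4
49 * 0.4 = 19.6
A_total = 90.06 + 81.4 + 19.6 = 191.06 m^2


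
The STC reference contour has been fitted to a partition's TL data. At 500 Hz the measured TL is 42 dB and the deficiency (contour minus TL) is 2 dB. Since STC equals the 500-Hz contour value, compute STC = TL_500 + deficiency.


By ASTM E413, STC = value of the fitted reference contour at 500 Hz.
Contour value at 500 Hz = TL_500 + deficiency = 42 + 2 = 44
STC = 44


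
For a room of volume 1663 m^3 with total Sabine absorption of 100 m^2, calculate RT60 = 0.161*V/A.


RT60 = 0.161 * 1663 / 100 = 2.6774 s


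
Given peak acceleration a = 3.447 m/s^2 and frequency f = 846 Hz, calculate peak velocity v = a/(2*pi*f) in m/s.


omega = 2*pi*f = 2*pi*846 = 5315.57 rad/s
v = a / omega = 3.447 / 5315.57 = 0.00064847 m/s


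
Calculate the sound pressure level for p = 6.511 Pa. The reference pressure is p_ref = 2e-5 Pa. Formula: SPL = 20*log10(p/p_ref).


p / p_ref = 6.511 / 2e-5 = 325550
SPL = 20 * log10(325550) = 110.25 dB


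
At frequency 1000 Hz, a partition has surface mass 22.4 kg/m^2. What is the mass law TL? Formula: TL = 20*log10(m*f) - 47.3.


m * f = 22.4 * 1000 = 22400
20*log10(22400) = 87.005 dB
TL = 87.005 - 47.3 = 39.705 dB


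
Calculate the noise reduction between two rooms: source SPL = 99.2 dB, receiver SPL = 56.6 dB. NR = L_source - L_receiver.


NR = L_source - L_receiver (difference between source and receiving room levels)
NR = 99.2 - 56.6 = 42.6 dB


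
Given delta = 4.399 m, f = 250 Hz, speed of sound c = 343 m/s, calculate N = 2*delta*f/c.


N = 2*delta*f/c = 2*delta/lambda, where lambda = c/f
lambda = 343 / 250 = 1.372 m
N = 2 * 4.399 / 1.372 = 6.4125


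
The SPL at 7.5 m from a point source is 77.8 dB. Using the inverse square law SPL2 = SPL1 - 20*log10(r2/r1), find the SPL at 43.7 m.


r2/r1 = 43.7/7.5 = 5.82667
Correction = 20*log10(5.82667) = 15.3084 dB
SPL2 = 77.8 - 15.3084 = 62.492 dB


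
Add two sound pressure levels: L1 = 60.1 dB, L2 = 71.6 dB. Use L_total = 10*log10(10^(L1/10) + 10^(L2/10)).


10^(60.1/10) = 1.02329e+06
10^(71.6/10) = 1.44544e+07
Sum = 1.02329e+06 + 1.44544e+07 = 1.54777e+07
L_total = 10*log10(1.54777e+07) = 71.897 dB


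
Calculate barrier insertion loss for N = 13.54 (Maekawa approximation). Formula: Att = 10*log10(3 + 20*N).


3 + 20*N = 3 + 20*13.54 = 273.8
Att = 10*log10(273.8) = 24.374 dB


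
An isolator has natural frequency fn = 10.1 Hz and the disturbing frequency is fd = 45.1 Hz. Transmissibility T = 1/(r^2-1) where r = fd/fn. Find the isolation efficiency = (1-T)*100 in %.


r = 45.1 / 10.1 = 4.46535
r^2 - 1 = 4.46535^2 - 1 = 18.9394
T = 1/18.9394 = 0.0528
Efficiency = (1 - 0.0528)*100 = 94.72 %


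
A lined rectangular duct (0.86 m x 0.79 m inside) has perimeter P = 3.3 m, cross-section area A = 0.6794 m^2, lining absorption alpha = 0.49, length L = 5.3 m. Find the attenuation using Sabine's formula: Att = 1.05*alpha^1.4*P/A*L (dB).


alpha^1.4 = 0.49^1.4 = 0.368362
Attenuation rate = 1.05 * alpha^1.4 * P / A
= 1.05 * 0.368362 * 3.3 / 0.6794 = 1.87868 dB/m
Total Att = 1.87868 * 5.3 = 9.957 dB


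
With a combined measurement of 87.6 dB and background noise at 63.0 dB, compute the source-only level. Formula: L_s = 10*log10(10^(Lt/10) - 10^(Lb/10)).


10^(87.6/10) = 5.7544e+08
10^(63.0/10) = 1.99526e+06
Difference = 5.7544e+08 - 1.99526e+06 = 5.73445e+08
L_source = 10*log10(5.73445e+08) = 87.585 dB


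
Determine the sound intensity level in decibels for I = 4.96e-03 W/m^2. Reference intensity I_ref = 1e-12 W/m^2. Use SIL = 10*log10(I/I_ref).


I / I_ref = 4.96e-03 / 1e-12 = 4.96e+09
SIL = 10 * log10(4.96e+09) = 96.955 dB


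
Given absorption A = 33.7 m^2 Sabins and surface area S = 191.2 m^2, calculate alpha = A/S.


Absorption coefficient = absorbed power / incident power
alpha = A / S = 33.7 / 191.2 = 0.17626


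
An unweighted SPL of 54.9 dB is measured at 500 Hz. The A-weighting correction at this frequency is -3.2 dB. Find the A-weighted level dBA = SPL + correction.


A-weighting table: 500 Hz -> -3.2 dB correction
SPL_A = SPL + correction = 54.9 + (-3.2) = 51.7 dBA


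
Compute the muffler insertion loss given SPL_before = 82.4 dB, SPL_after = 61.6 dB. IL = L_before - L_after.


Insertion loss = SPL without muffler - SPL with muffler
IL = 82.4 - 61.6 = 20.8 dB


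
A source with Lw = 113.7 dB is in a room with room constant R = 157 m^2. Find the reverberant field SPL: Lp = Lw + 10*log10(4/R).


4/R = 4/157 = 0.0254777
Lp = 113.7 + 10*log10(0.0254777) = 97.762 dB


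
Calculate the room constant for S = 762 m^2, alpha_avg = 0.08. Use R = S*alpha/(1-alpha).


R = 762 * 0.08 / (1 - 0.08) = 66.261 m^2


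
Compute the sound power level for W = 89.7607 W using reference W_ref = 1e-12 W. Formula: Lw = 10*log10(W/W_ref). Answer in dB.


W / W_ref = 89.7607 / 1e-12 = 8.97607e+13
Lw = 10 * log10(8.97607e+13) = 139.53 dB


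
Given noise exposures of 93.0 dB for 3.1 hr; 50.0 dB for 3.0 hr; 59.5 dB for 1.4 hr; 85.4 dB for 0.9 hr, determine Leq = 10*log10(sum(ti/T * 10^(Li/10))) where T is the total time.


T_total = 3.1 + 3.0 + 1.4 + 0.9 = 8.4 hr
(3.1/8.4) * 10^(93.0/10) = 7.36347e+08
(3.0/8.4) * 10^(50.0/10) = 35714.3
(1.4/8.4) * 10^(59.5/10) = 148542
(0.9/8.4) * 10^(85.4/10) = 3.71504e+07
Sum = 7.36347e+08 + 35714.3 + 148542 + 3.71504e+07 = 7.73682e+08
Leq = 10*log10(7.73682e+08) = 88.886 dB


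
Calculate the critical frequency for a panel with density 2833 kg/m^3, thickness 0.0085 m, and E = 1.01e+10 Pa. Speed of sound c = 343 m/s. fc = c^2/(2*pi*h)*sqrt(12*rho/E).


12*rho/E = 12*2833/1.01e+10 = 3.36594e-06
sqrt(12*rho/E) = sqrt(3.36594e-06) = 0.00183465
c^2/(2*pi*h) = 343^2/(2*pi*0.0085) = 2.20287e+06
fc = 2.20287e+06 * 0.00183465 = 4041.5 Hz


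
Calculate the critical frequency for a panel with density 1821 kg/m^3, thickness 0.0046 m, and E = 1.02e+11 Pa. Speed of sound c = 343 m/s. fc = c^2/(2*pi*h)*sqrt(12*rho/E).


12*rho/E = 12*1821/1.02e+11 = 2.14235e-07
sqrt(12*rho/E) = sqrt(2.14235e-07) = 0.000462855
c^2/(2*pi*h) = 343^2/(2*pi*0.0046) = 4.07053e+06
fc = 4.07053e+06 * 0.000462855 = 1884.1 Hz


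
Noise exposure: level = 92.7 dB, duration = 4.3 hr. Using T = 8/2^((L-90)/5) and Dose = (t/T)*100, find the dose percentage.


T_allowed = 8 / 2^((92.7 - 90)/5) = 5.50217 hr
Dose = 4.3 / 5.50217 * 100 = 78.151 %


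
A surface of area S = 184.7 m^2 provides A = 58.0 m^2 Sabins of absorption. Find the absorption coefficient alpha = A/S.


Absorption coefficient = absorbed power / incident power
alpha = A / S = 58.0 / 184.7 = 0.31402


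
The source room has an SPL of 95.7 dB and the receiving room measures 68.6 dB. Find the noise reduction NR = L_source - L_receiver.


NR = L_source - L_receiver (difference between source and receiving room levels)
NR = 95.7 - 68.6 = 27.1 dB


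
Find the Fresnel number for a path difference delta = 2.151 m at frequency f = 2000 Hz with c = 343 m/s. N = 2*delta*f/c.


N = 2*delta*f/c = 2*delta/lambda, where lambda = c/f
lambda = 343 / 2000 = 0.1715 m
N = 2 * 2.151 / 0.1715 = 25.085


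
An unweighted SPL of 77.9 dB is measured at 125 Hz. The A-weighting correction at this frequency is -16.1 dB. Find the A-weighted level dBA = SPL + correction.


A-weighting table: 125 Hz -> -16.1 dB correction
SPL_A = SPL + correction = 77.9 + (-16.1) = 61.8 dBA


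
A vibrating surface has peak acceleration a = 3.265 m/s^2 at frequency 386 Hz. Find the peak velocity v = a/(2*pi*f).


omega = 2*pi*f = 2*pi*386 = 2425.31 rad/s
v = a / omega = 3.265 / 2425.31 = 0.0013462 m/s


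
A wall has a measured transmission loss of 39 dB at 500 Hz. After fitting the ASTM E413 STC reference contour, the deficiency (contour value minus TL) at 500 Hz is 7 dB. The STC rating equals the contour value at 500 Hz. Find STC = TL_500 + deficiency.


By ASTM E413, STC = value of the fitted reference contour at 500 Hz.
Contour value at 500 Hz = TL_500 + deficiency = 39 + 7 = 46
STC = 46


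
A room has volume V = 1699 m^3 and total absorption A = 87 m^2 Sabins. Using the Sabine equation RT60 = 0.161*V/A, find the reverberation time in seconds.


RT60 = 0.161 * 1699 / 87 = 3.1441 s


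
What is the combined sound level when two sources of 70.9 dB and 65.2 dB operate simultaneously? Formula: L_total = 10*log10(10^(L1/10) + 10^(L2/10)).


10^(70.9/10) = 1.23027e+07
10^(65.2/10) = 3.31131e+06
Sum = 1.23027e+07 + 3.31131e+06 = 1.5614e+07
L_total = 10*log10(1.5614e+07) = 71.935 dB


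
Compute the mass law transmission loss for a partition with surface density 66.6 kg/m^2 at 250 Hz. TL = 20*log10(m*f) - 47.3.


m * f = 66.6 * 250 = 16650
20*log10(16650) = 84.4283 dB
TL = 84.4283 - 47.3 = 37.128 dB


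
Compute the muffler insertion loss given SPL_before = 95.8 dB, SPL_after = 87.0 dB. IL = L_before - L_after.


Insertion loss = SPL without muffler - SPL with muffler
IL = 95.8 - 87.0 = 8.8 dB


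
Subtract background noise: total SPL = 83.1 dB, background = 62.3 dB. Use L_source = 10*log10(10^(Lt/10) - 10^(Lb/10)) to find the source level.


10^(83.1/10) = 2.04174e+08
10^(62.3/10) = 1.69824e+06
Difference = 2.04174e+08 - 1.69824e+06 = 2.02476e+08
L_source = 10*log10(2.02476e+08) = 83.064 dB


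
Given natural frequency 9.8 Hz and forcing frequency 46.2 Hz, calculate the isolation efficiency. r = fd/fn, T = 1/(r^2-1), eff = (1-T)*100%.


r = 46.2 / 9.8 = 4.71429
r^2 - 1 = 4.71429^2 - 1 = 21.2245
T = 1/21.2245 = 0.0471154
Efficiency = (1 - 0.0471154)*100 = 95.288 %


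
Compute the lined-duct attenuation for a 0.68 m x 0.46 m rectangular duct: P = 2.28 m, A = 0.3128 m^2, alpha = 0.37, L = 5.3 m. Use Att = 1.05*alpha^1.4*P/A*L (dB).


alpha^1.4 = 0.37^1.4 = 0.248589
Attenuation rate = 1.05 * alpha^1.4 * P / A
= 1.05 * 0.248589 * 2.28 / 0.3128 = 1.90256 dB/m
Total Att = 1.90256 * 5.3 = 10.084 dB


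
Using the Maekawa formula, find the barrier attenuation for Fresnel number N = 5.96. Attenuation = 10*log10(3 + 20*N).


3 + 20*N = 3 + 20*5.96 = 122.2
Att = 10*log10(122.2) = 20.871 dB


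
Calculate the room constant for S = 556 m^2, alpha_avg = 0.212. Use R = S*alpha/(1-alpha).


R = 556 * 0.212 / (1 - 0.212) = 149.58 m^2


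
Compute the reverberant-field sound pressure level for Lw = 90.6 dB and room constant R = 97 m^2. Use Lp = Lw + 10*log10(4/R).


4/R = 4/97 = 0.0412371
Lp = 90.6 + 10*log10(0.0412371) = 76.753 dB


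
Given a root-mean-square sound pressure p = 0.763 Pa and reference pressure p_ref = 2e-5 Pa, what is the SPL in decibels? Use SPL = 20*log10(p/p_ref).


p / p_ref = 0.763 / 2e-5 = 38150
SPL = 20 * log10(38150) = 91.63 dB


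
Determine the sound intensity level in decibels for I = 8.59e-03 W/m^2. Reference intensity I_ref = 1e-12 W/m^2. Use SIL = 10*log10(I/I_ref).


I / I_ref = 8.59e-03 / 1e-12 = 8.59e+09
SIL = 10 * log10(8.59e+09) = 99.34 dB


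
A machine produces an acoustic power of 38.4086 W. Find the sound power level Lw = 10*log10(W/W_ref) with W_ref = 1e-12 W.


W / W_ref = 38.4086 / 1e-12 = 3.84086e+13
Lw = 10 * log10(3.84086e+13) = 135.84 dB


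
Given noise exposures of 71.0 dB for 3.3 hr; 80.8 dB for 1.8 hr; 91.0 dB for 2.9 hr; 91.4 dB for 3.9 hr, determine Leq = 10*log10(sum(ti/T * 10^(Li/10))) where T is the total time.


T_total = 3.3 + 1.8 + 2.9 + 3.9 = 11.9 hr
(3.3/11.9) * 10^(71.0/10) = 3.49114e+06
(1.8/11.9) * 10^(80.8/10) = 1.81855e+07
(2.9/11.9) * 10^(91.0/10) = 3.06797e+08
(3.9/11.9) * 10^(91.4/10) = 4.52395e+08
Sum = 3.49114e+06 + 1.81855e+07 + 3.06797e+08 + 4.52395e+08 = 7.80869e+08
Leq = 10*log10(7.80869e+08) = 88.926 dB


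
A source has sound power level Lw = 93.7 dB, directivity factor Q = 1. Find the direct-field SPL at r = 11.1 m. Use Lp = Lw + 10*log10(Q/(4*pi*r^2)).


4*pi*r^2 = 4*pi*11.1^2 = 1548.3 m^2
Q / (4*pi*r^2) = 1 / 1548.3 = 0.00064587
Lp = 93.7 + 10*log10(0.00064587) = 61.801 dB


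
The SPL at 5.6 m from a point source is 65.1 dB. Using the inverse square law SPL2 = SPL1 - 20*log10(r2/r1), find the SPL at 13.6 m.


r2/r1 = 13.6/5.6 = 2.42857
Correction = 20*log10(2.42857) = 7.70701 dB
SPL2 = 65.1 - 7.70701 = 57.393 dB


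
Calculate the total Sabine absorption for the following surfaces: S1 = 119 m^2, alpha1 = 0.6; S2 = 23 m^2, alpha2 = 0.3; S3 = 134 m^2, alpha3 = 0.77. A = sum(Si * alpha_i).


119 * 0.6 = 71.4
23 * 0.3 = 6.9
134 * 0.77 = 103.18
A_total = 71.4 + 6.9 + 103.18 = 181.48 m^2


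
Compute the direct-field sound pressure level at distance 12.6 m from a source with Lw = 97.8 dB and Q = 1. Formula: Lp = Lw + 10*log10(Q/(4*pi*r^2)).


4*pi*r^2 = 4*pi*12.6^2 = 1995.04 m^2
Q / (4*pi*r^2) = 1 / 1995.04 = 0.000501243
Lp = 97.8 + 10*log10(0.000501243) = 64.8 dB


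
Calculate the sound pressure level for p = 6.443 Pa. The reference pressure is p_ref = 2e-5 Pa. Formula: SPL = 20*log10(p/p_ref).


p / p_ref = 6.443 / 2e-5 = 322150
SPL = 20 * log10(322150) = 110.16 dB


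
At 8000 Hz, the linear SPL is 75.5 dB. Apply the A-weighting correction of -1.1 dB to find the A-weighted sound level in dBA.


A-weighting table: 8000 Hz -> -1.1 dB correction
SPL_A = SPL + correction = 75.5 + (-1.1) = 74.4 dBA


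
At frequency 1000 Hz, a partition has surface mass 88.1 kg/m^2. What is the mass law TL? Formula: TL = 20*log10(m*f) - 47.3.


m * f = 88.1 * 1000 = 88100
20*log10(88100) = 98.8995 dB
TL = 98.8995 - 47.3 = 51.6 dB


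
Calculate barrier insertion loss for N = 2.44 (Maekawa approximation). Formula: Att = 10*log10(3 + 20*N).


3 + 20*N = 3 + 20*2.44 = 51.8
Att = 10*log10(51.8) = 17.143 dB


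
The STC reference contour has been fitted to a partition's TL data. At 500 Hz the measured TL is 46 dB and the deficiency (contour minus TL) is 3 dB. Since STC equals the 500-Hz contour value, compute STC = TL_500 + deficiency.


By ASTM E413, STC = value of the fitted reference contour at 500 Hz.
Contour value at 500 Hz = TL_500 + deficiency = 46 + 3 = 49
STC = 49


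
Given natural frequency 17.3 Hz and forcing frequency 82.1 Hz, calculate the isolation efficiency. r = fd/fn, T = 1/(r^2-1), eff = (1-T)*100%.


r = 82.1 / 17.3 = 4.74566
r^2 - 1 = 4.74566^2 - 1 = 21.5213
T = 1/21.5213 = 0.0464656
Efficiency = (1 - 0.0464656)*100 = 95.353 %


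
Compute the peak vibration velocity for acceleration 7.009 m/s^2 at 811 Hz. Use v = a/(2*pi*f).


omega = 2*pi*f = 2*pi*811 = 5095.66 rad/s
v = a / omega = 7.009 / 5095.66 = 0.0013755 m/s


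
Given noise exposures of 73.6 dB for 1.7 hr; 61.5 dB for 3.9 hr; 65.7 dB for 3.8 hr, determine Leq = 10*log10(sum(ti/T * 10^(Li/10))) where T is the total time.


T_total = 1.7 + 3.9 + 3.8 = 9.4 hr
(1.7/9.4) * 10^(73.6/10) = 4.14306e+06
(3.9/9.4) * 10^(61.5/10) = 586053
(3.8/9.4) * 10^(65.7/10) = 1.50195e+06
Sum = 4.14306e+06 + 586053 + 1.50195e+06 = 6.23106e+06
Leq = 10*log10(6.23106e+06) = 67.946 dB


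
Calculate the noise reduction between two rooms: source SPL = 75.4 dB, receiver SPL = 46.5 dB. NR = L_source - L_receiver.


NR = L_source - L_receiver (difference between source and receiving room levels)
NR = 75.4 - 46.5 = 28.9 dB


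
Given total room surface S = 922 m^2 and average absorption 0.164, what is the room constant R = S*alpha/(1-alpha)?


R = 922 * 0.164 / (1 - 0.164) = 180.87 m^2


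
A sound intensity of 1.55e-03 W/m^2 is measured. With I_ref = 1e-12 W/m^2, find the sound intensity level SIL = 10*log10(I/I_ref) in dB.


I / I_ref = 1.55e-03 / 1e-12 = 1.55e+09
SIL = 10 * log10(1.55e+09) = 91.903 dB


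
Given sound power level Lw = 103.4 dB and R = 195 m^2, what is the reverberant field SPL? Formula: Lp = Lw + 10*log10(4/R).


4/R = 4/195 = 0.0205128
Lp = 103.4 + 10*log10(0.0205128) = 86.52 dB


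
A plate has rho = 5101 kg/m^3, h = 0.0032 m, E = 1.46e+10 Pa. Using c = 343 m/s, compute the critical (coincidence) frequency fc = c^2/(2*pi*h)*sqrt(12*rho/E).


12*rho/E = 12*5101/1.46e+10 = 4.1926e-06
sqrt(12*rho/E) = sqrt(4.1926e-06) = 0.00204758
c^2/(2*pi*h) = 343^2/(2*pi*0.0032) = 5.85138e+06
fc = 5.85138e+06 * 0.00204758 = 11981 Hz


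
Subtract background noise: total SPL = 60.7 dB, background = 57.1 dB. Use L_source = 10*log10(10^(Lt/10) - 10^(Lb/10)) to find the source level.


10^(60.7/10) = 1.1749e+06
10^(57.1/10) = 512861
Difference = 1.1749e+06 - 512861 = 662039
L_source = 10*log10(662039) = 58.209 dB


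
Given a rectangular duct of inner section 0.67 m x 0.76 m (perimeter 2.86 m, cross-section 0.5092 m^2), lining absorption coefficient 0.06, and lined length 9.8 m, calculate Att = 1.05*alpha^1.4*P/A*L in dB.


alpha^1.4 = 0.06^1.4 = 0.0194721
Attenuation rate = 1.05 * alpha^1.4 * P / A
= 1.05 * 0.0194721 * 2.86 / 0.5092 = 0.114836 dB/m
Total Att = 0.114836 * 9.8 = 1.1254 dB


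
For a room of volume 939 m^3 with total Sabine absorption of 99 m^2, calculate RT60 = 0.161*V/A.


RT60 = 0.161 * 939 / 99 = 1.5271 s


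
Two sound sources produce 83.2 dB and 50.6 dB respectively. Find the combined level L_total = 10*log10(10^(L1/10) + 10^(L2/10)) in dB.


10^(83.2/10) = 2.0893e+08
10^(50.6/10) = 114815
Sum = 2.0893e+08 + 114815 = 2.09045e+08
L_total = 10*log10(2.09045e+08) = 83.202 dB


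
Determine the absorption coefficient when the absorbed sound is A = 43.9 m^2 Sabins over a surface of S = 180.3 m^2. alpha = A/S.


Absorption coefficient = absorbed power / incident power
alpha = A / S = 43.9 / 180.3 = 0.24348


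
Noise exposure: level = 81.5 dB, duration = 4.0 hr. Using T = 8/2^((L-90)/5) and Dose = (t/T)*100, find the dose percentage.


T_allowed = 8 / 2^((81.5 - 90)/5) = 25.9921 hr
Dose = 4.0 / 25.9921 * 100 = 15.389 %


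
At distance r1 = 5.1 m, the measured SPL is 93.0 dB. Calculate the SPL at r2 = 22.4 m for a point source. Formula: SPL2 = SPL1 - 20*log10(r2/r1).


r2/r1 = 22.4/5.1 = 4.39216
Correction = 20*log10(4.39216) = 12.8536 dB
SPL2 = 93.0 - 12.8536 = 80.146 dB


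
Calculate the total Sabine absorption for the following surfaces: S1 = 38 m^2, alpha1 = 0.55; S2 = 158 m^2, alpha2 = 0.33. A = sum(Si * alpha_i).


38 * 0.55 = 20.9
158 * 0.33 = 52.14
A_total = 20.9 + 52.14 = 73.04 m^2


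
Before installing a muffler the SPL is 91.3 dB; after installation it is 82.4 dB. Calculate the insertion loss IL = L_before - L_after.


Insertion loss = SPL without muffler - SPL with muffler
IL = 91.3 - 82.4 = 8.9 dB


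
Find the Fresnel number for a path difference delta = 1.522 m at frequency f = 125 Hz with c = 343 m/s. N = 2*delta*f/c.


N = 2*delta*f/c = 2*delta/lambda, where lambda = c/f
lambda = 343 / 125 = 2.744 m
N = 2 * 1.522 / 2.744 = 1.1093


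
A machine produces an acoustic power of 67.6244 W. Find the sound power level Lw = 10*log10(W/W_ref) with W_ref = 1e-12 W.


W / W_ref = 67.6244 / 1e-12 = 6.76244e+13
Lw = 10 * log10(6.76244e+13) = 138.3 dB


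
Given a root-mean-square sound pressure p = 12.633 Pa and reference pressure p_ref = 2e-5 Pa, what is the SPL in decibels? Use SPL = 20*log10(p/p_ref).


p / p_ref = 12.633 / 2e-5 = 631650
SPL = 20 * log10(631650) = 116.01 dB


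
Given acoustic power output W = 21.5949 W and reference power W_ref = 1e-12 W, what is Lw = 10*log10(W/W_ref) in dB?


W / W_ref = 21.5949 / 1e-12 = 2.15949e+13
Lw = 10 * log10(2.15949e+13) = 133.34 dB


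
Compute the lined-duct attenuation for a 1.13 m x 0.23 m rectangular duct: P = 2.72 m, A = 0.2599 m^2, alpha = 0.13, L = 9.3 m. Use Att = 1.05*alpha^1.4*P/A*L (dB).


alpha^1.4 = 0.13^1.4 = 0.0574805
Attenuation rate = 1.05 * alpha^1.4 * P / A
= 1.05 * 0.0574805 * 2.72 / 0.2599 = 0.631644 dB/m
Total Att = 0.631644 * 9.3 = 5.8743 dB


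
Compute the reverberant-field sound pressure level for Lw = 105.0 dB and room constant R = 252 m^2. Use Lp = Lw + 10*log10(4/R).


4/R = 4/252 = 0.015873
Lp = 105.0 + 10*log10(0.015873) = 87.007 dB


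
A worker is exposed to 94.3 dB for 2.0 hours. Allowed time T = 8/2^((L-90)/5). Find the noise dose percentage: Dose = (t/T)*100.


T_allowed = 8 / 2^((94.3 - 90)/5) = 4.40762 hr
Dose = 2.0 / 4.40762 * 100 = 45.376 %


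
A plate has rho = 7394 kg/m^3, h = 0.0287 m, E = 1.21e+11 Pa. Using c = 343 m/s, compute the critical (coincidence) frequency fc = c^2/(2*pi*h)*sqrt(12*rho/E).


12*rho/E = 12*7394/1.21e+11 = 7.33289e-07
sqrt(12*rho/E) = sqrt(7.33289e-07) = 0.000856323
c^2/(2*pi*h) = 343^2/(2*pi*0.0287) = 652419
fc = 652419 * 0.000856323 = 558.68 Hz


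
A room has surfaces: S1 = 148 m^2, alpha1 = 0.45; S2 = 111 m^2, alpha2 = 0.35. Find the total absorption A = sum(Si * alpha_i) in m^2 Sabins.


148 * 0.45 = 66.6
111 * 0.35 = 38.85
A_total = 66.6 + 38.85 = 105.45 m^2


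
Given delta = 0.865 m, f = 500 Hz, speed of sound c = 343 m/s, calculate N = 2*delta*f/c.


N = 2*delta*f/c = 2*delta/lambda, where lambda = c/f
lambda = 343 / 500 = 0.686 m
N = 2 * 0.865 / 0.686 = 2.5219


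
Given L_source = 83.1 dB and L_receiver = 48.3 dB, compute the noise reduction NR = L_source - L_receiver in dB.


NR = L_source - L_receiver (difference between source and receiving room levels)
NR = 83.1 - 48.3 = 34.8 dB


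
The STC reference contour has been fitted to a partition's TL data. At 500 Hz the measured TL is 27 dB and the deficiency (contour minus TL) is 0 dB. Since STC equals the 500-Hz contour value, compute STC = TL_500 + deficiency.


By ASTM E413, STC = value of the fitted reference contour at 500 Hz.
Contour value at 500 Hz = TL_500 + deficiency = 27 + 0 = 27
STC = 27


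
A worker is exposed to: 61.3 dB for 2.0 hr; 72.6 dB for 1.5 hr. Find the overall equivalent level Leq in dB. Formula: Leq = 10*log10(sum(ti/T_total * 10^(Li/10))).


T_total = 2.0 + 1.5 = 3.5 hr
(2.0/3.5) * 10^(61.3/10) = 770836
(1.5/3.5) * 10^(72.6/10) = 7.79872e+06
Sum = 770836 + 7.79872e+06 = 8.56956e+06
Leq = 10*log10(8.56956e+06) = 69.33 dB


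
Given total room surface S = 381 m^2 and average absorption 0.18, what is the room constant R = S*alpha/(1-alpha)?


R = 381 * 0.18 / (1 - 0.18) = 83.634 m^2


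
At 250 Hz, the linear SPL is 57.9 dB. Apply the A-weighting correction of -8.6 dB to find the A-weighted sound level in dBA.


A-weighting table: 250 Hz -> -8.6 dB correction
SPL_A = SPL + correction = 57.9 + (-8.6) = 49.3 dBA


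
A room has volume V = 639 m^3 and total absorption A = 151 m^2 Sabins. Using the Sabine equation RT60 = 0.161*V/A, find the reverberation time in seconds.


RT60 = 0.161 * 639 / 151 = 0.68132 s


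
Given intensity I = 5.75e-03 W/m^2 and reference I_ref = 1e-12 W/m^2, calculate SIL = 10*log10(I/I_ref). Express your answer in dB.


I / I_ref = 5.75e-03 / 1e-12 = 5.75e+09
SIL = 10 * log10(5.75e+09) = 97.597 dB


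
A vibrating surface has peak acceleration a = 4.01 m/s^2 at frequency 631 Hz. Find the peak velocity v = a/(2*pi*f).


omega = 2*pi*f = 2*pi*631 = 3964.69 rad/s
v = a / omega = 4.01 / 3964.69 = 0.0010114 m/s


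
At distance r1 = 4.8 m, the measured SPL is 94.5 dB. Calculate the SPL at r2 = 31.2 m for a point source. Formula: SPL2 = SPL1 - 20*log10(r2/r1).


r2/r1 = 31.2/4.8 = 6.5
Correction = 20*log10(6.5) = 16.2583 dB
SPL2 = 94.5 - 16.2583 = 78.242 dB


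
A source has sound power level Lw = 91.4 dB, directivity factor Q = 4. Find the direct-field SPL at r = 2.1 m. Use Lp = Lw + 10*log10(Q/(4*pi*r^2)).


4*pi*r^2 = 4*pi*2.1^2 = 55.4177 m^2
Q / (4*pi*r^2) = 4 / 55.4177 = 0.0721791
Lp = 91.4 + 10*log10(0.0721791) = 79.984 dB


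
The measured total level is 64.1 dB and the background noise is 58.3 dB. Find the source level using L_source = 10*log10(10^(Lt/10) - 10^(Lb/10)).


10^(64.1/10) = 2.5704e+06
10^(58.3/10) = 676083
Difference = 2.5704e+06 - 676083 = 1.89432e+06
L_source = 10*log10(1.89432e+06) = 62.775 dB


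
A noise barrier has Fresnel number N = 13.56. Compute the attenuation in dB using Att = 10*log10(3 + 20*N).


3 + 20*N = 3 + 20*13.56 = 274.2
Att = 10*log10(274.2) = 24.381 dB


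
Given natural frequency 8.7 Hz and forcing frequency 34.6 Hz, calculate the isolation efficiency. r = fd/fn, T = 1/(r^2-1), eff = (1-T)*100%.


r = 34.6 / 8.7 = 3.97701
r^2 - 1 = 3.97701^2 - 1 = 14.8166
T = 1/14.8166 = 0.0674919
Efficiency = (1 - 0.0674919)*100 = 93.251 %


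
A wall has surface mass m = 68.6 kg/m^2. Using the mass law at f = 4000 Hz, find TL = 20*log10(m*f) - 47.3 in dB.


m * f = 68.6 * 4000 = 274400
20*log10(274400) = 108.768 dB
TL = 108.768 - 47.3 = 61.468 dB


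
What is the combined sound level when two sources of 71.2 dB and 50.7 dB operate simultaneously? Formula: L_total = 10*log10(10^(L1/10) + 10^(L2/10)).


10^(71.2/10) = 1.31826e+07
10^(50.7/10) = 117490
Sum = 1.31826e+07 + 117490 = 1.33001e+07
L_total = 10*log10(1.33001e+07) = 71.239 dB
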